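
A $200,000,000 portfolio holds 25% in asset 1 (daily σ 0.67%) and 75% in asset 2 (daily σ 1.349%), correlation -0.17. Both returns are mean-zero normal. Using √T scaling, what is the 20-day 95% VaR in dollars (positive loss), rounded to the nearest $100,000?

$14,700,000

σ_p = √(0.25²·0.67² + 0.75²·1.349² + 2·-0.17·0.25·0.75·0.67·1.349) = 0.997%.
σ_{20d} = 0.997% × √20 = 4.459%.
z(95%) = 1.645.
VaR = 1.645 × 4.459% = 7.335%; on $200,000,000 that is $14,670,000.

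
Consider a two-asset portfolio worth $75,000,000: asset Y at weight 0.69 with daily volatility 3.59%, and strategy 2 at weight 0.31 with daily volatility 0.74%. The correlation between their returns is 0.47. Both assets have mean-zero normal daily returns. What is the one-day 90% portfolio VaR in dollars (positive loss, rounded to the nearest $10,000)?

σ_p² = 0.69²·3.59² + 0.31²·0.74² + 2·0.47·0.69·0.31·3.59·0.74 = 6.7228 (%²).
σ_p = √6.7228 = 2.593%.
At 90%, z = 1.282.
VaR = 1.282 × 2.593% = 3.324%; on $75,000,000 that is $2,493,000.

$2,490,000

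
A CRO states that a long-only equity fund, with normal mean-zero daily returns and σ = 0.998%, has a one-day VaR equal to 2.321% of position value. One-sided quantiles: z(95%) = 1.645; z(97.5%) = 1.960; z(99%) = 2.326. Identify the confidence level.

99%

Implied z = VaR/σ = 2.321 / 0.998 = 2.326.
This matches z(99%) = 2.326.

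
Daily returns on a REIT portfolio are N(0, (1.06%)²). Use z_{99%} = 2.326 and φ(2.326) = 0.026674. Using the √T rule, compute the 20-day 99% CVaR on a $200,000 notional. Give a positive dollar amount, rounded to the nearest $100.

σ_{20d} = 1.06% × √20 = 4.740%.
ES multiplier = φ(z)/(1−α) = 0.026674/0.01 = 2.667.
ES = 4.740% × 2.667 = 12.642%; on $200,000: $25,284.

$25,300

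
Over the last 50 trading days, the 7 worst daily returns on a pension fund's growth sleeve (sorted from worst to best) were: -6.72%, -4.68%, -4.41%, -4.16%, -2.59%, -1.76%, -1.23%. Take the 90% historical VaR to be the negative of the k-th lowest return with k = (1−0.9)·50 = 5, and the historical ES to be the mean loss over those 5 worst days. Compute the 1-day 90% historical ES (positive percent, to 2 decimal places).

4.51%

The 5 worst returns sum to -22.56%.
ES = −(-22.56%) / 5 = 4.512% ≈ 4.51%.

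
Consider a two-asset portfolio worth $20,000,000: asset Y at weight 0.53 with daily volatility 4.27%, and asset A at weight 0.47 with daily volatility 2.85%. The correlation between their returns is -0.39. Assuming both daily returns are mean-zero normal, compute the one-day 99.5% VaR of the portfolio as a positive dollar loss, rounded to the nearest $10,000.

σ_p² = 0.53²·4.27² + 0.47²·2.85² + 2·-0.39·0.53·0.47·4.27·2.85 = 4.5514 (%²).
σ_p = √4.5514 = 2.133%.
At 99.5%, z = 2.576.
VaR = 2.576 × 2.133% = 5.495%; on $20,000,000 that is $1,099,000.

$1,100,000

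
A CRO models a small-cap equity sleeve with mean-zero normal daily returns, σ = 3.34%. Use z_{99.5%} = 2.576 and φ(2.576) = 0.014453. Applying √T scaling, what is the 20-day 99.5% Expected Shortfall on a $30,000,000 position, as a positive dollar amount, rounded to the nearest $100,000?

σ_{20d} = 3.34% × √20 = 14.937%.
ES multiplier = φ(z)/(1−α) = 0.014453/0.005 = 2.891.
ES = 14.937% × 2.891 = 43.183%; on $30,000,000: $12,954,900.

$13,000,000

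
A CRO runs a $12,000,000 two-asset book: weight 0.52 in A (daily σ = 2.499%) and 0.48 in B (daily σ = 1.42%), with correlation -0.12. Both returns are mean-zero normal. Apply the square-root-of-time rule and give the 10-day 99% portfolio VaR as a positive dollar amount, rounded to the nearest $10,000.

$1,230,000

σ_p = √(0.52²·2.499² + 0.48²·1.42² + 2·-0.12·0.52·0.48·2.499·1.42) = 1.393%.
σ_{10d} = 1.393% × √10 = 4.405%.
z(99%) = 2.326.
VaR = 2.326 × 4.405% = 10.246%; on $12,000,000 that is $1,229,520.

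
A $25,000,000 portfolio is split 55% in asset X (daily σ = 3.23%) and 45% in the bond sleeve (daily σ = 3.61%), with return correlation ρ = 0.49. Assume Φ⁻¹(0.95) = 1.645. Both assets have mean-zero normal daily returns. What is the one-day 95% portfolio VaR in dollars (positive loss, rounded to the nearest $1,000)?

$1,208,000

σ_p² = 0.55²·3.23² + 0.45²·3.61² + 2·0.49·0.55·0.45·3.23·3.61 = 8.6232 (%²).
σ_p = √8.6232 = 2.937%.
VaR = 1.645 × 2.937% = 4.831%; on $25,000,000 that is $1,207,750.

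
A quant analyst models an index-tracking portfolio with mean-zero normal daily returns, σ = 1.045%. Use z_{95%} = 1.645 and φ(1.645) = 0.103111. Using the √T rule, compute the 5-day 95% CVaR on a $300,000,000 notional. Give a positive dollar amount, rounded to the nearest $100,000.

σ_{5d} = 1.045% × √5 = 2.337%.
ES multiplier = φ(z)/(1−α) = 0.103111/0.05 = 2.062.
ES = 2.337% × 2.062 = 4.819%; on $300,000,000: $14,457,000.

$14,500,000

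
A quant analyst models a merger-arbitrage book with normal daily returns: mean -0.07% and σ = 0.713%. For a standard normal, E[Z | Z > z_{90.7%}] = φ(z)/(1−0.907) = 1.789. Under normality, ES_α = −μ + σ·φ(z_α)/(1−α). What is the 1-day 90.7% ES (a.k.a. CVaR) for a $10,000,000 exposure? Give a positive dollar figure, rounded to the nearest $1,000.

ES = −(-0.07%) + 0.713% × 1.789 = 1.346%.
On $10,000,000: 0.01346 × $10,000,000 = $134,600.

$135,000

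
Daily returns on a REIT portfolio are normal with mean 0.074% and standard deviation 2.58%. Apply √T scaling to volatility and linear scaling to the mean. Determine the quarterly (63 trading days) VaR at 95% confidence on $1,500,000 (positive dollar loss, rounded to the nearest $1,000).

At 95%, z = 1.645.
σ_{63d} = 2.58% × √63 = 20.478%; μ_{63d} = 63 × 0.074% = 4.662%.
VaR = −(4.662%) + 1.645 × 20.478% = 29.024%.
On $1,500,000: 0.29024 × $1,500,000 = $435,360.

$435,000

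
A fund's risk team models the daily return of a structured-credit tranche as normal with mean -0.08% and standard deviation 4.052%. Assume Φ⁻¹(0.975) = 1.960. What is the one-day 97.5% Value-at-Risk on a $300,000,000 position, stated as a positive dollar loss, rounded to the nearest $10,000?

$24,070,000

VaR = −μ + z·σ = −(-0.08%) + 1.960 × 4.052% = 8.022%.
On $300,000,000: 0.08022 × $300,000,000 = $24,066,000.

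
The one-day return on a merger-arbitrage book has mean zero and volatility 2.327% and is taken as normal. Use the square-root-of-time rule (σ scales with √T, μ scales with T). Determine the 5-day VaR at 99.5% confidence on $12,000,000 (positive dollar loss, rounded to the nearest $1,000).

At 99.5%, z = 2.576.
σ_{5d} = 2.327% × √5 = 5.203%.
VaR = 2.576 × 5.203% = 13.403%.
On $12,000,000: 0.13403 × $12,000,000 = $1,608,360.

$1,608,000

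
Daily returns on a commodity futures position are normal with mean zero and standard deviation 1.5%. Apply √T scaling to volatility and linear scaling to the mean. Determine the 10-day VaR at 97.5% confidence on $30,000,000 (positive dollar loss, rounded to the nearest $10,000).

$2,790,000

At 97.5%, z = 1.960.
σ_{10d} = 1.5% × √10 = 4.743%.
VaR = 1.960 × 4.743% = 9.296%.
On $30,000,000: 0.09296 × $30,000,000 = $2,788,800.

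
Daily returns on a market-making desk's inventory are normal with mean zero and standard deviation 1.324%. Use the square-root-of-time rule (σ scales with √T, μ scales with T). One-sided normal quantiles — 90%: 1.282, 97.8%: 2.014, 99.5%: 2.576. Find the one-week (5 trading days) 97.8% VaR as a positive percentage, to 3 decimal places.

σ_{5d} = 1.324% × √5 = 2.961%.
VaR = 2.014 × 2.961% = 5.963%.

5.963%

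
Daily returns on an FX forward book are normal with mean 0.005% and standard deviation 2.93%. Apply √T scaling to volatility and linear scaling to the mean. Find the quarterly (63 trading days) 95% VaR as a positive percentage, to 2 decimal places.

At 95%, z = 1.645.
σ_{63d} = 2.93% × √63 = 23.256%; μ_{63d} = 63 × 0.005% = 0.315%.
VaR = −(0.315%) + 1.645 × 23.256% = 37.941%.

37.94%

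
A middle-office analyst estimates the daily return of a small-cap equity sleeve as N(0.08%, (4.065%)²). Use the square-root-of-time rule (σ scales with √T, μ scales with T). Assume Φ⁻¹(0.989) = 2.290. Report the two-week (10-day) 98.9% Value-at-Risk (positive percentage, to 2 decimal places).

σ_{10d} = 4.065% × √10 = 12.855%; μ_{10d} = 10 × 0.08% = 0.800%.
VaR = −(0.800%) + 2.290 × 12.855% = 28.638%.

28.64%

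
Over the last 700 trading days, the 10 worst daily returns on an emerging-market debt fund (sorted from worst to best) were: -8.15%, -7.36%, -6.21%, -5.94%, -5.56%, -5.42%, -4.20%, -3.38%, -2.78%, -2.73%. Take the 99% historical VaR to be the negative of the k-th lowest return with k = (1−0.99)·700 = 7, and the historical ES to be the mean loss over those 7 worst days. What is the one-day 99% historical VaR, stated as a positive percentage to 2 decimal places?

k = 7; the 7th lowest return is -4.20%, so VaR = 4.20%.

4.20%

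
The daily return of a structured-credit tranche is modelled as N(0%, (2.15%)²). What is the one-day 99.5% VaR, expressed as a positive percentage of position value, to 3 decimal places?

5.538%

At 99.5% one-sided, z = 2.576.
VaR = z·σ = 2.576 × 2.15% = 5.538%.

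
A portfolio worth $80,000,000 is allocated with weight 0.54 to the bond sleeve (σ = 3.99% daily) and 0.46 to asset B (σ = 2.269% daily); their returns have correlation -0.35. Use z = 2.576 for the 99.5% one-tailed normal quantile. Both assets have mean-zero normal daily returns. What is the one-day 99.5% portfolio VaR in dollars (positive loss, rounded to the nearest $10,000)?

$4,200,000

σ_p² = 0.54²·3.99² + 0.46²·2.269² + 2·-0.35·0.54·0.46·3.99·2.269 = 4.1575 (%²).
σ_p = √4.1575 = 2.039%.
VaR = 2.576 × 2.039% = 5.252%; on $80,000,000 that is $4,201,600.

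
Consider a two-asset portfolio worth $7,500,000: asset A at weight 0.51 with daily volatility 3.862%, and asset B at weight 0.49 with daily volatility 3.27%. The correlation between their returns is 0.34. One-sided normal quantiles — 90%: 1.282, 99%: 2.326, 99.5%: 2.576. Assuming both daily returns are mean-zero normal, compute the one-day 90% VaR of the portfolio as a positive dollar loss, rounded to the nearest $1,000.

σ_p² = 0.51²·3.862² + 0.49²·3.27² + 2·0.34·0.51·0.49·3.862·3.27 = 8.5928 (%²).
σ_p = √8.5928 = 2.931%.
VaR = 1.282 × 2.931% = 3.758%; on $7,500,000 that is $281,850.

$282,000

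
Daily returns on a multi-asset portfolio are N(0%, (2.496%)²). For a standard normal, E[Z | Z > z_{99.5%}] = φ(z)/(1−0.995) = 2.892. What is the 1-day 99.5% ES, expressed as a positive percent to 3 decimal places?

7.218%

ES = 2.496% × 2.892 = 7.218%.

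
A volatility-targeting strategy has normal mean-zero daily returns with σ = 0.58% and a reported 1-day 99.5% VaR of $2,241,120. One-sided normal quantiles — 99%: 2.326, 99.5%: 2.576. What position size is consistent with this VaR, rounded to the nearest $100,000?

VaR as a fraction of value: z·σ = 2.576 × 0.58% = 1.49408%.
Position = $2,241,120 / 0.0149408 = $150,000,000.

$150,000,000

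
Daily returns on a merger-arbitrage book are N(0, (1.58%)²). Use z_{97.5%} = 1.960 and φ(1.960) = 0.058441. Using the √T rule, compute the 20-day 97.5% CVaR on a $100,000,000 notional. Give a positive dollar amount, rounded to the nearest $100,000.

$16,500,000

σ_{20d} = 1.58% × √20 = 7.066%.
ES multiplier = φ(z)/(1−α) = 0.058441/0.025 = 2.338.
ES = 7.066% × 2.338 = 16.520%; on $100,000,000: $16,520,000.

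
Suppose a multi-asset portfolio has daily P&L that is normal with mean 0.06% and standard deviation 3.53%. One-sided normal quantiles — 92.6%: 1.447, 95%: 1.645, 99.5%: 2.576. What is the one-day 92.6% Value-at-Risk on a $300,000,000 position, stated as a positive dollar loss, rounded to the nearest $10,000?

VaR = −μ + z·σ = −(0.06%) + 1.447 × 3.53% = 5.048%.
On $300,000,000: 0.05048 × $300,000,000 = $15,144,000.

$15,140,000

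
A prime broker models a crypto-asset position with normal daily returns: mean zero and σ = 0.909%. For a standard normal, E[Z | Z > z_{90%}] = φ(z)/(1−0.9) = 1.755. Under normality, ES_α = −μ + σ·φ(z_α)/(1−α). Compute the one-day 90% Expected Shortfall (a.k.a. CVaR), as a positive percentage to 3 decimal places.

ES = 0.909% × 1.755 = 1.595%.

1.595%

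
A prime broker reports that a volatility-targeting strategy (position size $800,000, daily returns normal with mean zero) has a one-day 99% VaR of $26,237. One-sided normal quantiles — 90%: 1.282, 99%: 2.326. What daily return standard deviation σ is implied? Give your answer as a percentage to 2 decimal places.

VaR as a fraction: $26,237 / $800,000 = 3.280%.
σ = VaR / z = 3.280% / 2.326 = 1.410%.

1.41%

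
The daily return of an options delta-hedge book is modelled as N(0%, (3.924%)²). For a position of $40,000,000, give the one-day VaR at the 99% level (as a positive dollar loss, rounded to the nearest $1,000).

$3,651,000

At 99% one-sided, z = 2.326.
VaR = z·σ = 2.326 × 3.924% = 9.127%.
On $40,000,000: 0.09127 × $40,000,000 = $3,650,800.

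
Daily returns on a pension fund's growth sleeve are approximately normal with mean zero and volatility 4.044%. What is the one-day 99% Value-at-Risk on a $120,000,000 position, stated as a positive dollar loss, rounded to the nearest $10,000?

$11,290,000

At 99% one-sided, z = 2.326.
VaR = z·σ = 2.326 × 4.044% = 9.406%.
On $120,000,000: 0.09406 × $120,000,000 = $11,287,200.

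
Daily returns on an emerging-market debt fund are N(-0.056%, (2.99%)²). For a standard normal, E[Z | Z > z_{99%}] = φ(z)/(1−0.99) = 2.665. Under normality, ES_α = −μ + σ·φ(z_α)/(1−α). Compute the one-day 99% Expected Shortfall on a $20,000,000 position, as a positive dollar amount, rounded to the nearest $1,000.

$1,605,000

ES = −(-0.056%) + 2.99% × 2.665 = 8.024%.
On $20,000,000: 0.08024 × $20,000,000 = $1,604,800.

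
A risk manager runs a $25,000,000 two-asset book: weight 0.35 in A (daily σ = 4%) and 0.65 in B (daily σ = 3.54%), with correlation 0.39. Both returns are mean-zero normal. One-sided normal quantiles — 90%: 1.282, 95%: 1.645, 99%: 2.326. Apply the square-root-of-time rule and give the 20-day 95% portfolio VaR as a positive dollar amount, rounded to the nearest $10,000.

$5,750,000

σ_p = √(0.35²·4² + 0.65²·3.54² + 2·0.39·0.35·0.65·4·3.54) = 3.125%.
σ_{20d} = 3.125% × √20 = 13.975%.
VaR = 1.645 × 13.975% = 22.989%; on $25,000,000 that is $5,747,250.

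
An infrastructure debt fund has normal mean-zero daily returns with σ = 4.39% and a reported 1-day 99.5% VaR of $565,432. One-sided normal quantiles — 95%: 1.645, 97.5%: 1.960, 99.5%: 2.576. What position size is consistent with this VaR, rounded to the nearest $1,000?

$5,000,000

VaR as a fraction of value: z·σ = 2.576 × 4.39% = 11.3086%.
Position = $565,432 / 0.113086 = $5,000,000.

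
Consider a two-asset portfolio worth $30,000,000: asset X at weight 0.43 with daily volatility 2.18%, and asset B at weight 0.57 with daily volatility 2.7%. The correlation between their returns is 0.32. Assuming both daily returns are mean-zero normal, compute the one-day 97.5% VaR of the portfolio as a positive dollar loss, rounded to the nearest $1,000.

σ_p² = 0.43²·2.18² + 0.57²·2.7² + 2·0.32·0.43·0.57·2.18·2.7 = 4.1705 (%²).
σ_p = √4.1705 = 2.042%.
At 97.5%, z = 1.960.
VaR = 1.960 × 2.042% = 4.002%; on $30,000,000 that is $1,200,600.

$1,201,000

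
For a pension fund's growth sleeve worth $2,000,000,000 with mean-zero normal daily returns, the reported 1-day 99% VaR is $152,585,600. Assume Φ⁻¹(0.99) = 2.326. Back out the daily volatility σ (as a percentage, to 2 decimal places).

3.28%

VaR as a fraction: $152,585,600 / $2,000,000,000 = 7.629%.
σ = VaR / z = 7.629% / 2.326 = 3.280%.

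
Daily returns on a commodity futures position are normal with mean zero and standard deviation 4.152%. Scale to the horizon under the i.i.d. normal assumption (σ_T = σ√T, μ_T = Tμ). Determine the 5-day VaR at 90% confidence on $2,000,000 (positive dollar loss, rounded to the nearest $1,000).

$238,000

At 90%, z = 1.282.
σ_{5d} = 4.152% × √5 = 9.284%.
VaR = 1.282 × 9.284% = 11.902%.
On $2,000,000: 0.11902 × $2,000,000 = $238,040.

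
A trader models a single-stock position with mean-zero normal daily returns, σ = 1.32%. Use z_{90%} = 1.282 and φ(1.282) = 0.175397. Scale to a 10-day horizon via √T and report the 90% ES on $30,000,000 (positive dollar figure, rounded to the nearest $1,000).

σ_{10d} = 1.32% × √10 = 4.174%.
ES multiplier = φ(z)/(1−α) = 0.175397/0.1 = 1.754.
ES = 4.174% × 1.754 = 7.321%; on $30,000,000: $2,196,300.

$2,196,000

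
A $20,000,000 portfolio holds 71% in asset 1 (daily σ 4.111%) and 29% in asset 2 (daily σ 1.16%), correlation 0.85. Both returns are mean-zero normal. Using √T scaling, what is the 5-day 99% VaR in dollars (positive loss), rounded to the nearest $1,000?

$3,339,000

σ_p = √(0.71²·4.111² + 0.29²·1.16² + 2·0.85·0.71·0.29·4.111·1.16) = 3.210%.
σ_{5d} = 3.210% × √5 = 7.178%.
z(99%) = 2.326.
VaR = 2.326 × 7.178% = 16.696%; on $20,000,000 that is $3,339,200.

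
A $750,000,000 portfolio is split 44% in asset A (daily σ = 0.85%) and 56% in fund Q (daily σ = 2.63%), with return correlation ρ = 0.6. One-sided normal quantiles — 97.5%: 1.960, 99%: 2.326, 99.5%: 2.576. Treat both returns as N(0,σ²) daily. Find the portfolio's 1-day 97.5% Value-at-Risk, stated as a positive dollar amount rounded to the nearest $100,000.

σ_p² = 0.44²·0.85² + 0.56²·2.63² + 2·0.6·0.44·0.56·0.85·2.63 = 2.9700 (%²).
σ_p = √2.9700 = 1.723%.
VaR = 1.960 × 1.723% = 3.377%; on $750,000,000 that is $25,327,500.

$25,300,000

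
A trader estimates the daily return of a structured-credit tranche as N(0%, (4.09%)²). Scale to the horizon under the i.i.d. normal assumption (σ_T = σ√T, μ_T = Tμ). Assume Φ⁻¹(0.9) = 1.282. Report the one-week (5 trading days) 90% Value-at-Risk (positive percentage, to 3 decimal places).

σ_{5d} = 4.09% × √5 = 9.146%.
VaR = 1.282 × 9.146% = 11.725%.

11.725%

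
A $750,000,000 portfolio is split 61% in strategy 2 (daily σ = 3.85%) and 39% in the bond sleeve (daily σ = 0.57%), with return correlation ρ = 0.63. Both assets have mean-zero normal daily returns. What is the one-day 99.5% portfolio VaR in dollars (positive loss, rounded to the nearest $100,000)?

σ_p² = 0.61²·3.85² + 0.39²·0.57² + 2·0.63·0.61·0.39·3.85·0.57 = 6.2227 (%²).
σ_p = √6.2227 = 2.495%.
At 99.5%, z = 2.576.
VaR = 2.576 × 2.495% = 6.427%; on $750,000,000 that is $48,202,500.

$48,200,000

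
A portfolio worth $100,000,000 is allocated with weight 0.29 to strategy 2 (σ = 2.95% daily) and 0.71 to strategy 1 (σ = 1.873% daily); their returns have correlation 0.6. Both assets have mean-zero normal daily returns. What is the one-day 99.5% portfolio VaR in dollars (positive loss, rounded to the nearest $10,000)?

$5,060,000

σ_p² = 0.29²·2.95² + 0.71²·1.873² + 2·0.6·0.29·0.71·2.95·1.873 = 3.8655 (%²).
σ_p = √3.8655 = 1.966%.
At 99.5%, z = 2.576.
VaR = 2.576 × 1.966% = 5.064%; on $100,000,000 that is $5,064,000.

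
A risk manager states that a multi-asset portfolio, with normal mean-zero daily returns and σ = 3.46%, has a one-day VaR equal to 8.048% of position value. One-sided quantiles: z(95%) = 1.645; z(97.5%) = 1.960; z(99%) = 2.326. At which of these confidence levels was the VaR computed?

99%

Implied z = VaR/σ = 8.048 / 3.46 = 2.326.
This matches z(99%) = 2.326.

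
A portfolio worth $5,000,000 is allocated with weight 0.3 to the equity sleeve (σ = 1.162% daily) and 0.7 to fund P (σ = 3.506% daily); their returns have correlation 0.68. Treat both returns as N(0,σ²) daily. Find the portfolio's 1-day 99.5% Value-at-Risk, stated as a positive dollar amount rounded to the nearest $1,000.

$348,000

σ_p² = 0.3²·1.162² + 0.7²·3.506² + 2·0.68·0.3·0.7·1.162·3.506 = 7.3081 (%²).
σ_p = √7.3081 = 2.703%.
At 99.5%, z = 2.576.
VaR = 2.576 × 2.703% = 6.963%; on $5,000,000 that is $348,150.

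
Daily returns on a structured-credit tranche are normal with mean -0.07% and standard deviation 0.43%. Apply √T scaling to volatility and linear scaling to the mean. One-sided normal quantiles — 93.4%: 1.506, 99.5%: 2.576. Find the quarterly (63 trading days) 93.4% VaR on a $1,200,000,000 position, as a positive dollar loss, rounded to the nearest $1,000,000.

$115,000,000

σ_{63d} = 0.43% × √63 = 3.413%; μ_{63d} = 63 × -0.07% = -4.410%.
VaR = −(-4.410%) + 1.506 × 3.413% = 9.550%.
On $1,200,000,000: 0.09550 × $1,200,000,000 = $114,600,000.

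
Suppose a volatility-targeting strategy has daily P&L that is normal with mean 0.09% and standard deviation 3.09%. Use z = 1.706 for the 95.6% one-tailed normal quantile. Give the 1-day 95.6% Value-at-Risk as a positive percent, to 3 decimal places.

5.182%

VaR = −μ + z·σ = −(0.09%) + 1.706 × 3.09% = 5.182%.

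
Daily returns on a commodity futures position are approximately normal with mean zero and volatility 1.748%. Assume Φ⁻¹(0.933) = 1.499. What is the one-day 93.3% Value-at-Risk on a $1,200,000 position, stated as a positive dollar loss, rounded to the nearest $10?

VaR = z·σ = 1.499 × 1.748% = 2.620%.
On $1,200,000: 0.02620 × $1,200,000 = $31,440.

$31,440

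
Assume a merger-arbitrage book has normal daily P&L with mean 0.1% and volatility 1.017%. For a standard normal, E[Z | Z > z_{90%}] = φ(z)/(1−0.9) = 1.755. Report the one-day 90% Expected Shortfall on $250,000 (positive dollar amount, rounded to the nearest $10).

ES = −(0.1%) + 1.017% × 1.755 = 1.685%.
On $250,000: 0.01685 × $250,000 = $4,212.

$4,210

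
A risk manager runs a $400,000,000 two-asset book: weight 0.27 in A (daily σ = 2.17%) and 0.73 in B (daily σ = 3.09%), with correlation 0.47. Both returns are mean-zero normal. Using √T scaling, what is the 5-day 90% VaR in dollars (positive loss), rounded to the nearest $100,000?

$29,600,000

σ_p = √(0.27²·2.17² + 0.73²·3.09² + 2·0.47·0.27·0.73·2.17·3.09) = 2.583%.
σ_{5d} = 2.583% × √5 = 5.776%.
z(90%) = 1.282.
VaR = 1.282 × 5.776% = 7.405%; on $400,000,000 that is $29,620,000.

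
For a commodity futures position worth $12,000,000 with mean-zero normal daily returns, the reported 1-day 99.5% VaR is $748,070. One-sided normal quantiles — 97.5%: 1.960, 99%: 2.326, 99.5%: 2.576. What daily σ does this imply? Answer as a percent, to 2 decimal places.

VaR as a fraction: $748,070 / $12,000,000 = 6.234%.
σ = VaR / z = 6.234% / 2.576 = 2.420%.

2.42%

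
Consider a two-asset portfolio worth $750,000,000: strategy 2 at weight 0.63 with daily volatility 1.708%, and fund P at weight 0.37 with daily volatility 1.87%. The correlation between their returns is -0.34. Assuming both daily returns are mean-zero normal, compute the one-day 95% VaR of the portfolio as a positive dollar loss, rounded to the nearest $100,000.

σ_p² = 0.63²·1.708² + 0.37²·1.87² + 2·-0.34·0.63·0.37·1.708·1.87 = 1.1303 (%²).
σ_p = √1.1303 = 1.063%.
At 95%, z = 1.645.
VaR = 1.645 × 1.063% = 1.749%; on $750,000,000 that is $13,117,500.

$13,100,000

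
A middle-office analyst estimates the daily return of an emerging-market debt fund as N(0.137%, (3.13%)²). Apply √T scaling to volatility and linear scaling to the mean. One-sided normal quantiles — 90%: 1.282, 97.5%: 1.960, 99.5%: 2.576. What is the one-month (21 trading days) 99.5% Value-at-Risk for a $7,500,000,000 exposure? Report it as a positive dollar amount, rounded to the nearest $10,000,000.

σ_{21d} = 3.13% × √21 = 14.343%; μ_{21d} = 21 × 0.137% = 2.877%.
VaR = −(2.877%) + 2.576 × 14.343% = 34.071%.
On $7,500,000,000: 0.34071 × $7,500,000,000 = $2,555,325,000.

$2,560,000,000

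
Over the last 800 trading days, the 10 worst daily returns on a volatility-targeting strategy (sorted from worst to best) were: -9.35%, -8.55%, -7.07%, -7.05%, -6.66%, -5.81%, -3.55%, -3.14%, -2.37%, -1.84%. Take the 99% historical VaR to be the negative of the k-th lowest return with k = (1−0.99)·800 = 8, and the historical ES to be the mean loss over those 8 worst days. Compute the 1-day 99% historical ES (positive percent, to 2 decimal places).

6.40%

The 8 worst returns sum to -51.18%.
ES = −(-51.18%) / 8 = 6.3975% ≈ 6.40%.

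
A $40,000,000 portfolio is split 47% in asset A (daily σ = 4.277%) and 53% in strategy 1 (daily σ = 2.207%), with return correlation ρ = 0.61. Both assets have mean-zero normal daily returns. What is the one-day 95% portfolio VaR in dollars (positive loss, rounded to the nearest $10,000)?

σ_p² = 0.47²·4.277² + 0.53²·2.207² + 2·0.61·0.47·0.53·4.277·2.207 = 8.2777 (%²).
σ_p = √8.2777 = 2.877%.
At 95%, z = 1.645.
VaR = 1.645 × 2.877% = 4.733%; on $40,000,000 that is $1,893,200.

$1,890,000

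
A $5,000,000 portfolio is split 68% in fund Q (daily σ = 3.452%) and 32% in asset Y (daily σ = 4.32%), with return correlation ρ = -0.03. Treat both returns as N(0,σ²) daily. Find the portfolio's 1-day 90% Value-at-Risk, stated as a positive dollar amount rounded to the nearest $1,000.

σ_p² = 0.68²·3.452² + 0.32²·4.32² + 2·-0.03·0.68·0.32·3.452·4.32 = 7.2264 (%²).
σ_p = √7.2264 = 2.688%.
At 90%, z = 1.282.
VaR = 1.282 × 2.688% = 3.446%; on $5,000,000 that is $172,300.

$172,000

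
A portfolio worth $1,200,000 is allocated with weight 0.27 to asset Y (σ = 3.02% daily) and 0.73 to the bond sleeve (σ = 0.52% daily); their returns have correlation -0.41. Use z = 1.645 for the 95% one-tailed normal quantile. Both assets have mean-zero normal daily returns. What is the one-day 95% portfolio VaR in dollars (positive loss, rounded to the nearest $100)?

$14,700

σ_p² = 0.27²·3.02² + 0.73²·0.52² + 2·-0.41·0.27·0.73·3.02·0.52 = 0.5552 (%²).
σ_p = √0.5552 = 0.745%.
VaR = 1.645 × 0.745% = 1.226%; on $1,200,000 that is $14,712.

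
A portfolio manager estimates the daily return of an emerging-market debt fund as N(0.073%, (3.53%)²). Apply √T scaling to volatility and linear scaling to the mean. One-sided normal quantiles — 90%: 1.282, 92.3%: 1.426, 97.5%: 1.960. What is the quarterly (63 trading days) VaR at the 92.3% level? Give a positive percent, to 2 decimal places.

σ_{63d} = 3.53% × √63 = 28.019%; μ_{63d} = 63 × 0.073% = 4.599%.
VaR = −(4.599%) + 1.426 × 28.019% = 35.356%.

35.36%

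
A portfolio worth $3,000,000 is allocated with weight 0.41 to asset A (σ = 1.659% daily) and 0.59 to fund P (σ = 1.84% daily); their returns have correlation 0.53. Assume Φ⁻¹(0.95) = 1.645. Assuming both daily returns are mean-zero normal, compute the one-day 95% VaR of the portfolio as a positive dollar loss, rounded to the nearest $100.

$76,800

σ_p² = 0.41²·1.659² + 0.59²·1.84² + 2·0.53·0.41·0.59·1.659·1.84 = 2.4239 (%²).
σ_p = √2.4239 = 1.557%.
VaR = 1.645 × 1.557% = 2.561%; on $3,000,000 that is $76,830.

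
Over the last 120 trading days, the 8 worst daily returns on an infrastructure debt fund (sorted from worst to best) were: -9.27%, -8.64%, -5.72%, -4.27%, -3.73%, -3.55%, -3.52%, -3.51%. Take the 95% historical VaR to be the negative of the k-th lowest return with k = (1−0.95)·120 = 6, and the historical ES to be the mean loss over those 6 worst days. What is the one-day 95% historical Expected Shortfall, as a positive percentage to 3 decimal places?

5.863%

The 6 worst returns sum to -35.18%.
ES = −(-35.18%) / 6 = 5.8633…% ≈ 5.863%.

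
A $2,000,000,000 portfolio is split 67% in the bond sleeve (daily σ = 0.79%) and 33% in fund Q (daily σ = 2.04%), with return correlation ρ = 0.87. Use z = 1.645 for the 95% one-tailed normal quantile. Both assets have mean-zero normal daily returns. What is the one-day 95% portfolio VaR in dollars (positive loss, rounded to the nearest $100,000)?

$38,300,000

σ_p² = 0.67²·0.79² + 0.33²·2.04² + 2·0.87·0.67·0.33·0.79·2.04 = 1.3534 (%²).
σ_p = √1.3534 = 1.163%.
VaR = 1.645 × 1.163% = 1.913%; on $2,000,000,000 that is $38,260,000.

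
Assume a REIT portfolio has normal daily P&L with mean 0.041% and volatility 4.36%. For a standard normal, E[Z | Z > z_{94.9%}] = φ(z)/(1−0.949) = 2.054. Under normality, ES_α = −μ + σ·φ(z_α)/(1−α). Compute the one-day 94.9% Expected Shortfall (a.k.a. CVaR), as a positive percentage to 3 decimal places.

8.914%

ES = −(0.041%) + 4.36% × 2.054 = 8.914%.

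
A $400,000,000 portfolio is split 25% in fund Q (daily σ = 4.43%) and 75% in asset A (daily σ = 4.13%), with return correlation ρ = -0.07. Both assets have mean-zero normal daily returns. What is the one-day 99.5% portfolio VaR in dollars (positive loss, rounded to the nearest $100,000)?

$33,100,000

σ_p² = 0.25²·4.43² + 0.75²·4.13² + 2·-0.07·0.25·0.75·4.43·4.13 = 10.3408 (%²).
σ_p = √10.3408 = 3.216%.
At 99.5%, z = 2.576.
VaR = 2.576 × 3.216% = 8.284%; on $400,000,000 that is $33,136,000.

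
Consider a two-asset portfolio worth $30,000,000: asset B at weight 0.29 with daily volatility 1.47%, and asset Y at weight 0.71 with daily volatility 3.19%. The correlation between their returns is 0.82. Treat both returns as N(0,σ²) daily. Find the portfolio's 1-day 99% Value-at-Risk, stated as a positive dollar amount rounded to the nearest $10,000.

$1,830,000

σ_p² = 0.29²·1.47² + 0.71²·3.19² + 2·0.82·0.29·0.71·1.47·3.19 = 6.8950 (%²).
σ_p = √6.8950 = 2.626%.
At 99%, z = 2.326.
VaR = 2.326 × 2.626% = 6.108%; on $30,000,000 that is $1,832,400.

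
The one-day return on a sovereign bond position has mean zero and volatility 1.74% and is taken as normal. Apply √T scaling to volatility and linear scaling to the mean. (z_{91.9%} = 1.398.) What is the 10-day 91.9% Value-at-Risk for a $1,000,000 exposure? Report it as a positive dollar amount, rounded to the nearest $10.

σ_{10d} = 1.74% × √10 = 5.502%.
VaR = 1.398 × 5.502% = 7.692%.
On $1,000,000: 0.07692 × $1,000,000 = $76,920.

$76,920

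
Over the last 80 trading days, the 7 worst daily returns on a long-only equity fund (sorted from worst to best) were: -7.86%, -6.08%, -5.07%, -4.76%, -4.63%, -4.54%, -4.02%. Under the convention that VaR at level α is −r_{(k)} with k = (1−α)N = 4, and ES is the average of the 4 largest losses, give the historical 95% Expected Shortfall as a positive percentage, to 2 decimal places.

5.94%

The 4 worst returns sum to -23.77%.
ES = −(-23.77%) / 4 = 5.9425% ≈ 5.94%.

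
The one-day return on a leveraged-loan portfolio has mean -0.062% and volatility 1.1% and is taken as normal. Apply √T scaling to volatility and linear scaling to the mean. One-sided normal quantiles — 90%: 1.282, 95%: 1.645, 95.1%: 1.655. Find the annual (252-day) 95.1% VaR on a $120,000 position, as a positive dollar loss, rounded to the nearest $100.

σ_{252d} = 1.1% × √252 = 17.462%; μ_{252d} = 252 × -0.062% = -15.624%.
VaR = −(-15.624%) + 1.655 × 17.462% = 44.524%.
On $120,000: 0.44524 × $120,000 = $53,429.

$53,400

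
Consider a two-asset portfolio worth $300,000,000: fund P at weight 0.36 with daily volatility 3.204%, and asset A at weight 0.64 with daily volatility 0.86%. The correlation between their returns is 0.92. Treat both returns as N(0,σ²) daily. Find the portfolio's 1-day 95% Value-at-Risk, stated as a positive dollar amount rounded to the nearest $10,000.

$8,260,000

σ_p² = 0.36²·3.204² + 0.64²·0.86² + 2·0.92·0.36·0.64·3.204·0.86 = 2.8015 (%²).
σ_p = √2.8015 = 1.674%.
At 95%, z = 1.645.
VaR = 1.645 × 1.674% = 2.754%; on $300,000,000 that is $8,262,000.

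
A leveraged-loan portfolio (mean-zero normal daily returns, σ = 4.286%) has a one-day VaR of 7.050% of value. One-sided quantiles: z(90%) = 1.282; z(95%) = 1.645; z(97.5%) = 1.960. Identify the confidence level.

95%

Implied z = VaR/σ = 7.050 / 4.286 = 1.645.
This matches z(95%) = 1.645.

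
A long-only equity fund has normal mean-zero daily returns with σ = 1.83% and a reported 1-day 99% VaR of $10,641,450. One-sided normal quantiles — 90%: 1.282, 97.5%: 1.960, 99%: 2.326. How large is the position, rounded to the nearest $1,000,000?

$250,000,000

VaR as a fraction of value: z·σ = 2.326 × 1.83% = 4.25658%.
Position = $10,641,450 / 0.0425658 = $250,000,000.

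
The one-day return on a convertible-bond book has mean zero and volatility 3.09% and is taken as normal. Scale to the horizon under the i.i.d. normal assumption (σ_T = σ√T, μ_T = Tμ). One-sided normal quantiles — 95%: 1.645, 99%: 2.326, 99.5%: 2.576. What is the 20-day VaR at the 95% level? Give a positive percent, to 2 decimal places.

σ_{20d} = 3.09% × √20 = 13.819%.
VaR = 1.645 × 13.819% = 22.732%.

22.73%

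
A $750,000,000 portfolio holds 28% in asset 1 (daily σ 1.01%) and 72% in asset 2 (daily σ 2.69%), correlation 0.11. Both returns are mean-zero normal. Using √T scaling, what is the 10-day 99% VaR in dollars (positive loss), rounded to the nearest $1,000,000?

σ_p = √(0.28²·1.01² + 0.72²·2.69² + 2·0.11·0.28·0.72·1.01·2.69) = 1.988%.
σ_{10d} = 1.988% × √10 = 6.287%.
z(99%) = 2.326.
VaR = 2.326 × 6.287% = 14.624%; on $750,000,000 that is $109,680,000.

$110,000,000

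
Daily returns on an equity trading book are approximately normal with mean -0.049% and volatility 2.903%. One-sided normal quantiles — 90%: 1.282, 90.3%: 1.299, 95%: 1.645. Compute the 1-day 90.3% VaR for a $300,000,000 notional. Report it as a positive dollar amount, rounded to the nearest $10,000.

$11,460,000

VaR = −μ + z·σ = −(-0.049%) + 1.299 × 2.903% = 3.820%.
On $300,000,000: 0.03820 × $300,000,000 = $11,460,000.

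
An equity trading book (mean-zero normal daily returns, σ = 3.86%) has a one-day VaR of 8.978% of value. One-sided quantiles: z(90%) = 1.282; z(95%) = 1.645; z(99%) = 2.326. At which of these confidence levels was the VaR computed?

Implied z = VaR/σ = 8.978 / 3.86 = 2.326.
This matches z(99%) = 2.326.

99%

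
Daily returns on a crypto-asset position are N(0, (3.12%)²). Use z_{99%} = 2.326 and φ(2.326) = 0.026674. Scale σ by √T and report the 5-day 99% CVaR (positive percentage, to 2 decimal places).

18.61%

σ_{5d} = 3.12% × √5 = 6.977%.
ES multiplier = φ(z)/(1−α) = 0.026674/0.01 = 2.667.
ES = 6.977% × 2.667 = 18.608%.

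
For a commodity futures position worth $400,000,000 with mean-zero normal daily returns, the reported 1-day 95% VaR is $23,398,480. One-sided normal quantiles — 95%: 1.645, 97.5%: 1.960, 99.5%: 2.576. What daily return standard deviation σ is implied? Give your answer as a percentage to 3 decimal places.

VaR as a fraction: $23,398,480 / $400,000,000 = 5.850%.
σ = VaR / z = 5.850% / 1.645 = 3.556%.

3.556%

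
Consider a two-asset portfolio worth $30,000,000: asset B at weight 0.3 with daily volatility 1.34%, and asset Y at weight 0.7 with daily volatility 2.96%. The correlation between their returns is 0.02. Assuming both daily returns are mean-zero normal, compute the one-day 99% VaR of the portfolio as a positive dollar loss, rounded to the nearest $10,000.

$1,480,000

σ_p² = 0.3²·1.34² + 0.7²·2.96² + 2·0.02·0.3·0.7·1.34·2.96 = 4.4881 (%²).
σ_p = √4.4881 = 2.119%.
At 99%, z = 2.326.
VaR = 2.326 × 2.119% = 4.929%; on $30,000,000 that is $1,478,700.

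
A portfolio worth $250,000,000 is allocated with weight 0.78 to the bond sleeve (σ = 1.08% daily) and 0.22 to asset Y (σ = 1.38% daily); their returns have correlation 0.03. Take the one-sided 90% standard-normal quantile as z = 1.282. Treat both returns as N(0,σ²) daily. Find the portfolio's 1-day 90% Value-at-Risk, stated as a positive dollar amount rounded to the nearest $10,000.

σ_p² = 0.78²·1.08² + 0.22²·1.38² + 2·0.03·0.78·0.22·1.08·1.38 = 0.8172 (%²).
σ_p = √0.8172 = 0.904%.
VaR = 1.282 × 0.904% = 1.159%; on $250,000,000 that is $2,897,500.

$2,900,000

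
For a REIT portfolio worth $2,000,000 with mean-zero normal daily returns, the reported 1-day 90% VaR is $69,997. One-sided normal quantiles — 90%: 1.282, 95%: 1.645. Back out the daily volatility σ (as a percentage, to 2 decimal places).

2.73%

VaR as a fraction: $69,997 / $2,000,000 = 3.500%.
σ = VaR / z = 3.500% / 1.282 = 2.730%.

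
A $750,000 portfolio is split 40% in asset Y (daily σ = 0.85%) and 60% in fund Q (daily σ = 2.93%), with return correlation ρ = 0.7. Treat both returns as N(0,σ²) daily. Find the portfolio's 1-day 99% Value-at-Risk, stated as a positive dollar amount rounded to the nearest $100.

σ_p² = 0.4²·0.85² + 0.6²·2.93² + 2·0.7·0.4·0.6·0.85·2.93 = 4.0430 (%²).
σ_p = √4.0430 = 2.011%.
At 99%, z = 2.326.
VaR = 2.326 × 2.011% = 4.678%; on $750,000 that is $35,085.

$35,100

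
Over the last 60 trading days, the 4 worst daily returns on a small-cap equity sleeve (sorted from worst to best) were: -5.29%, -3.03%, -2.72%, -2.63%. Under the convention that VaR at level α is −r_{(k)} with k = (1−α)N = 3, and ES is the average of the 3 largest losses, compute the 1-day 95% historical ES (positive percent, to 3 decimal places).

3.680%

The 3 worst returns sum to -11.04%.
ES = −(-11.04%) / 3 = 3.68% ≈ 3.680%.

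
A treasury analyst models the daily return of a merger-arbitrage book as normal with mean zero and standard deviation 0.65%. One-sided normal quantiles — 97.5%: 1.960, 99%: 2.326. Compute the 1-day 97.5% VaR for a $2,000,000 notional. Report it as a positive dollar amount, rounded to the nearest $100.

VaR = z·σ = 1.960 × 0.65% = 1.274%.
On $2,000,000: 0.01274 × $2,000,000 = $25,480.

$25,500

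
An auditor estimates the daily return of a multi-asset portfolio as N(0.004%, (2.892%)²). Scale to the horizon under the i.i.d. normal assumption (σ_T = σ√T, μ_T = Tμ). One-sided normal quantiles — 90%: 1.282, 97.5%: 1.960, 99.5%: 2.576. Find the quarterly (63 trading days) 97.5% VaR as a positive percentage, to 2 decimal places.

44.74%

σ_{63d} = 2.892% × √63 = 22.955%; μ_{63d} = 63 × 0.004% = 0.252%.
VaR = −(0.252%) + 1.960 × 22.955% = 44.740%.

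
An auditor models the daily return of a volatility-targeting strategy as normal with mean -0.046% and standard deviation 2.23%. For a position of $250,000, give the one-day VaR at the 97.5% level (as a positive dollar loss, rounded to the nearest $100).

At 97.5% one-sided, z = 1.960.
VaR = −μ + z·σ = −(-0.046%) + 1.960 × 2.23% = 4.417%.
On $250,000: 0.04417 × $250,000 = $11,042.

$11,000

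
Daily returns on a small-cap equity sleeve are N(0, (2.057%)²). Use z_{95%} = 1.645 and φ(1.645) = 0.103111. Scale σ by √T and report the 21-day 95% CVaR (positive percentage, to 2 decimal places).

σ_{21d} = 2.057% × √21 = 9.426%.
ES multiplier = φ(z)/(1−α) = 0.103111/0.05 = 2.062.
ES = 9.426% × 2.062 = 19.436%.

19.44%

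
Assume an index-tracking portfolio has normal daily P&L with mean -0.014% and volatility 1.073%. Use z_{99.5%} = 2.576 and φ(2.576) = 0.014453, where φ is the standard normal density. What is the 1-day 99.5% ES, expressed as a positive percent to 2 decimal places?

3.12%

Tail multiplier: φ(z)/(1−α) = 0.014453 / 0.005 = 2.891.
ES = −(-0.014%) + 1.073% × 2.891 = 3.116%.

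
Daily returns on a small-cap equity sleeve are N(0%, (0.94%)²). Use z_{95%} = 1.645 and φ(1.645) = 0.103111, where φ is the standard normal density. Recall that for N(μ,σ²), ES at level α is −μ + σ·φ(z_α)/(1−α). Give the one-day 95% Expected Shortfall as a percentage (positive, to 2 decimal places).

1.94%

Tail multiplier: φ(z)/(1−α) = 0.103111 / 0.05 = 2.062.
ES = 0.94% × 2.062 = 1.938%.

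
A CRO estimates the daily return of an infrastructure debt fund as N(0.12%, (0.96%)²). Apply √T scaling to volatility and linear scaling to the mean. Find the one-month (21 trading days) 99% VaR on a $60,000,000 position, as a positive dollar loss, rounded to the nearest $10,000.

At 99%, z = 2.326.
σ_{21d} = 0.96% × √21 = 4.399%; μ_{21d} = 21 × 0.12% = 2.520%.
VaR = −(2.520%) + 2.326 × 4.399% = 7.712%.
On $60,000,000: 0.07712 × $60,000,000 = $4,627,200.

$4,630,000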